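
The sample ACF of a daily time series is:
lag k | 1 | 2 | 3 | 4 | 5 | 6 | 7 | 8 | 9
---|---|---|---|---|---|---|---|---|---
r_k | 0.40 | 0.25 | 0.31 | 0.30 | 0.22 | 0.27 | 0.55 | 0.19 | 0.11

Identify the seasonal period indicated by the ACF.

The largest autocorrelation is r_7 = 0.55; the remaining lags stay at or below 0.40. The elevated value at lag 1 (0.40), dropping to 0.25 at lag 2, reflects decaying short-term dependence rather than seasonality.
The dominant spike at lag 7 indicates a seasonal period of 7.

7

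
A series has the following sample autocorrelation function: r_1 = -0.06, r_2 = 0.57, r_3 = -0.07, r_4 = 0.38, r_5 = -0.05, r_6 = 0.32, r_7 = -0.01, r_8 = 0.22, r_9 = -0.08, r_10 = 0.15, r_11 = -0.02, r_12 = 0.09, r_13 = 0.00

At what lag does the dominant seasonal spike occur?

2

The largest autocorrelation is r_2 = 0.57, with weaker echoes at lags 4 (0.38), 6 (0.32), 8 (0.22) and 10 (0.15); the remaining lags stay at or below 0.09.
The dominant spike at lag 2 indicates a seasonal period of 2.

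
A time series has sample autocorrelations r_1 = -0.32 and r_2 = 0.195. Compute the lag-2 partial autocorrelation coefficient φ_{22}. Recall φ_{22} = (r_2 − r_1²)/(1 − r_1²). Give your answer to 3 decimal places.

φ_{22} = (r_2 − r_1²) / (1 − r_1²)
r_1² = (-0.32)² = 0.1024
Numerator = 0.195 − 0.1024 = 0.0926; denominator = 1 − 0.1024 = 0.8976
φ_{22} = 0.0926 / 0.8976 = 0.103

0.103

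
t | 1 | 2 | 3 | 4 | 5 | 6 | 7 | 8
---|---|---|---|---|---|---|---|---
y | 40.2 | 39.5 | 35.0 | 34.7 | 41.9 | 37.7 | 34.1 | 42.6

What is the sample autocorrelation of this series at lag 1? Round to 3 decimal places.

Mean ȳ = (40.2 + 39.5 + 35.0 + 34.7 + 41.9 + 37.7 + 34.1 + 42.6)/8 = 38.2125
Deviations from mean: 1.9875, 1.2875, -3.2125, -3.5125, 3.6875, -0.5125, -4.1125, 4.3875
Σ(y_t−ȳ)(y_{t+1}−ȳ) = (2.5589) + (-4.1361) + (11.2839) + (-12.9523) + (-1.8898) + (2.1077) + (-18.0436) = -21.0714
Denominator Σ(y_t−ȳ)² = 78.2888
r_1 = -21.0714 / 78.2888 = -0.269

-0.269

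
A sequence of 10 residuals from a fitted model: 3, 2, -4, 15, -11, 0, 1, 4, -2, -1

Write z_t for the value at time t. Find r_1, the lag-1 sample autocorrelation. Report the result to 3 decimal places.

-0.594

Mean z̄ = (3 + 2 − 4 + 15 − 11 + 0 + 1 + 4 − 2 − 1)/10 = 0.7000
Numerator Σ_{t=1}^{9}(z_t−z̄)(z_{t+1}−z̄) = -232.9900
Denominator Σ(z_t−z̄)² = 392.1000
r_1 = -232.9900 / 392.1000 = -0.594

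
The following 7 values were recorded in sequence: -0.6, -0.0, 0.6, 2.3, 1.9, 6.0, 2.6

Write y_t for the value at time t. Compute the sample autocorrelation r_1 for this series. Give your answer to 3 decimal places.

Mean ȳ = (-0.6 − 0.0 + 0.6 + 2.3 + 1.9 + 6.0 + 2.6)/7 = 1.8286
Deviations from mean: -2.4286, -1.8286, -1.2286, 0.4714, 0.0714, 4.1714, 0.7714
Σ(y_t−ȳ)(y_{t+1}−ȳ) = (4.4408) + (2.2465) + (-0.5792) + (0.0337) + (0.2980) + (3.2180) = 9.6578
Denominator Σ(y_t−ȳ)² = 28.9743
r_1 = 9.6578 / 28.9743 = 0.333

0.333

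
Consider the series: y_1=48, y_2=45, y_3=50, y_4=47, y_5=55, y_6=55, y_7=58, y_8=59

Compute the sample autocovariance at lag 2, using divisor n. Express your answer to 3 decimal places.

Mean ȳ = (48 + 45 + 50 + 47 + 55 + 55 + 58 + 59)/8 = 52.1250
Deviations: -4.1250, -7.1250, -2.1250, -5.1250, 2.8750, 2.8750, 5.8750, 6.8750
Σ_{t=1}^{6}(y_t−ȳ)(y_{t+2}−ȳ) = 61.0938
γ_2 = 61.0938 / 8 = 7.637

7.637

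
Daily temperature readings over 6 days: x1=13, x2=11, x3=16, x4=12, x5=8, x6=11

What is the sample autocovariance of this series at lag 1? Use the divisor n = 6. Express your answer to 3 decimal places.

Mean x̄ = (13 + 11 + 16 + 12 + 8 + 11)/6 = 11.8333
Σ_{t=1}^{5}(x_t−x̄)(x_{t+1}−x̄) = -1.1944
γ_1 = -1.1944 / 6 = -0.199

-0.199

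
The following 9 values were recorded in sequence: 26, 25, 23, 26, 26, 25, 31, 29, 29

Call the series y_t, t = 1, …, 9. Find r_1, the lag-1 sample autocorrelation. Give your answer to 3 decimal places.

0.391

Mean ȳ = (26 + 25 + 23 + 26 + 26 + 25 + 31 + 29 + 29)/9 = 26.6667
Numerator Σ_{t=1}^{8}(y_t−ȳ)(y_{t+1}−ȳ) = 19.5556
Denominator Σ(y_t−ȳ)² = 50.0000
r_1 = 19.5556 / 50.0000 = 0.391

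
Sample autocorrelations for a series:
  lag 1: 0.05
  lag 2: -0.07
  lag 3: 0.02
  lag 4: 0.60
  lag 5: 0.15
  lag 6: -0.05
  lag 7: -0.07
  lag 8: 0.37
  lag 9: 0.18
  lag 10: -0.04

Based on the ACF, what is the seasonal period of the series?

4

The largest autocorrelation is r_4 = 0.60, with a weaker echo at lag 8 (0.37); the remaining lags stay at or below 0.18.
The dominant spike at lag 4 indicates a seasonal period of 4.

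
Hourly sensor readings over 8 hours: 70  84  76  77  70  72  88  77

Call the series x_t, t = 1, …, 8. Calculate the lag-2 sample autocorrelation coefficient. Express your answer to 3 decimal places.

Mean x̄ = (70 + 84 + 76 + 77 + 70 + 72 + 88 + 77)/8 = 76.7500
Deviations from mean: -6.7500, 7.2500, -0.7500, 0.2500, -6.7500, -4.7500, 11.2500, 0.2500
Σ(x_t−x̄)(x_{t+2}−x̄) = (5.0625) + (1.8125) + (5.0625) + (-1.1875) + (-75.9375) + (-1.1875) = -66.3750
Denominator Σ(x_t−x̄)² = 293.5000
r_2 = -66.3750 / 293.5000 = -0.226

-0.226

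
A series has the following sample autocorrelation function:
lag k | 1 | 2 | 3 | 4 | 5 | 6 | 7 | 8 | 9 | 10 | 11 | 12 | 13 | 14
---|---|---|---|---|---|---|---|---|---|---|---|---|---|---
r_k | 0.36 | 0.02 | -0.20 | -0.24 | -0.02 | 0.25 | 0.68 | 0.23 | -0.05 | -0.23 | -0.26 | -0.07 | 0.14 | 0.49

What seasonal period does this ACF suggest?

7

The largest autocorrelation is r_7 = 0.68, with a weaker echo at lag 14 (0.49); the remaining lags stay at or below 0.36. The elevated value at lag 1 (0.36), dropping to 0.02 at lag 2, reflects decaying short-term dependence rather than seasonality.
The dominant spike at lag 7 indicates a seasonal period of 7.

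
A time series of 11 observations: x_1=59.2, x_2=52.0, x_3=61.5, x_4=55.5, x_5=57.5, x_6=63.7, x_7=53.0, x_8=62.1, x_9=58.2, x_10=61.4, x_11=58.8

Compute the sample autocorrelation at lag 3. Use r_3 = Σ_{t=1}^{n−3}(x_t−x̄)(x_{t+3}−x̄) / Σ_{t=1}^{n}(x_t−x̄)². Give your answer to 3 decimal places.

0.117

Mean x̄ = (59.2 + 52.0 + 61.5 + 55.5 + 57.5 + 63.7 + 53.0 + 62.1 + 58.2 + 61.4 + 58.8)/11 = 58.4455
Numerator Σ_{t=1}^{8}(x_t−x̄)(x_{t+3}−x̄) = 16.4229
Denominator Σ(x_t−x̄)² = 140.5473
r_3 = 16.4229 / 140.5473 = 0.117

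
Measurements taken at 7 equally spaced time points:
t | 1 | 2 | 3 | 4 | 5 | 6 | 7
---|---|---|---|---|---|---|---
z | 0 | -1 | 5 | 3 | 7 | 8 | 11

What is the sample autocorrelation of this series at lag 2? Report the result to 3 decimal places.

Mean z̄ = (0 − 1 + 5 + 3 + 7 + 8 + 11)/7 = 4.7143
Deviations from mean: -4.7143, -5.7143, 0.2857, -1.7143, 2.2857, 3.2857, 6.2857
Numerator Σ_{t=1}^{5}(z_t−z̄)(z_{t+2}−z̄) = 17.8367
Denominator Σ(z_t−z̄)² = 113.4286
r_2 = 17.8367 / 113.4286 = 0.157

0.157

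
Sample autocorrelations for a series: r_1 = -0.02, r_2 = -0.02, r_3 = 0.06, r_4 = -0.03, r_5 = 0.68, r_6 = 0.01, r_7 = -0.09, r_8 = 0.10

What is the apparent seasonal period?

5

The largest autocorrelation is r_5 = 0.68; the remaining lags stay at or below 0.10.
The dominant spike at lag 5 indicates a seasonal period of 5.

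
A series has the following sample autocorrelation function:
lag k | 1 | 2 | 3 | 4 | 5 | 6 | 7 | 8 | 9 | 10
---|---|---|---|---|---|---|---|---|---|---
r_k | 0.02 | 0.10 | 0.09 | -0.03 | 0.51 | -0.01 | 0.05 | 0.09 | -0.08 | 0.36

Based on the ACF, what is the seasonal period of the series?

The largest autocorrelation is r_5 = 0.51, with a weaker echo at lag 10 (0.36); the remaining lags stay at or below 0.10.
The dominant spike at lag 5 indicates a seasonal period of 5.

5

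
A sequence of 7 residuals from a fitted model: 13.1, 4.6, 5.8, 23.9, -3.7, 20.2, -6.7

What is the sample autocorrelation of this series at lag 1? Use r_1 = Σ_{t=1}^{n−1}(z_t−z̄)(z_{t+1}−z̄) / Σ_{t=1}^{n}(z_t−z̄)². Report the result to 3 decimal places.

Mean z̄ = (13.1 + 4.6 + 5.8 + 23.9 − 3.7 + 20.2 − 6.7)/7 = 8.1714
Deviations from mean: 4.9286, -3.5714, -2.3714, 15.7286, -11.8714, 12.0286, -14.8714
Numerator Σ_{t=1}^{6}(z_t−z̄)(z_{t+1}−z̄) = -554.8308
Denominator Σ(z_t−z̄)² = 796.8343
r_1 = -554.8308 / 796.8343 = -0.696

-0.696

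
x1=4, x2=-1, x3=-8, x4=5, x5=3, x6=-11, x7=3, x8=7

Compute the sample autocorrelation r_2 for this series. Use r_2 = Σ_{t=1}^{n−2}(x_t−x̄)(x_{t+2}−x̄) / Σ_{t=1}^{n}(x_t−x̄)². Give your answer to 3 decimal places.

-0.618

Mean x̄ = (4 − 1 − 8 + 5 + 3 − 11 + 3 + 7)/8 = 0.2500
Deviations from mean: 3.7500, -1.2500, -8.2500, 4.7500, 2.7500, -11.2500, 2.7500, 6.7500
Numerator Σ_{t=1}^{6}(x_t−x̄)(x_{t+2}−x̄) = -181.3750
Denominator Σ(x_t−x̄)² = 293.5000
r_2 = -181.3750 / 293.5000 = -0.618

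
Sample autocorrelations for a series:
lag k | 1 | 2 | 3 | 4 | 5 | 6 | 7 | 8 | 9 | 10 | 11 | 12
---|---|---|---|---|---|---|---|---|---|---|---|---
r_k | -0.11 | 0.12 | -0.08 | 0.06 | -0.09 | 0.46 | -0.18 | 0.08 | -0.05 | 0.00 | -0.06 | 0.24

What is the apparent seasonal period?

The largest autocorrelation is r_6 = 0.46, with a weaker echo at lag 12 (0.24); the remaining lags stay at or below 0.12.
The dominant spike at lag 6 indicates a seasonal period of 6.

6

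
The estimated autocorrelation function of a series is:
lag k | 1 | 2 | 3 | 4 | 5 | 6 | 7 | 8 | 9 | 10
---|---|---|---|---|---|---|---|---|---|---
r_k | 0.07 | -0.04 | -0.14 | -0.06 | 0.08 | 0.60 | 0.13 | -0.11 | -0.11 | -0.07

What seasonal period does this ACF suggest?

The largest autocorrelation is r_6 = 0.60; the remaining lags stay at or below 0.13.
The dominant spike at lag 6 indicates a seasonal period of 6.

6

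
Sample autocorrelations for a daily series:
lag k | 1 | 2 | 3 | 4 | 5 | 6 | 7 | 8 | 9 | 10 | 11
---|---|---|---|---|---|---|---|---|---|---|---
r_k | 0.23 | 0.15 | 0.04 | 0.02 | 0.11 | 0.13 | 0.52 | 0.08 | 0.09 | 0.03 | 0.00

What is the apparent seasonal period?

7

The largest autocorrelation is r_7 = 0.52; the remaining lags stay at or below 0.23. The elevated value at lag 1 (0.23), dropping to 0.15 at lag 2, reflects decaying short-term dependence rather than seasonality.
The dominant spike at lag 7 indicates a seasonal period of 7.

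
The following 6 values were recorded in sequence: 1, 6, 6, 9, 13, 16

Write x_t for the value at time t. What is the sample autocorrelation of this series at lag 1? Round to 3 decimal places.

Mean x̄ = (1 + 6 + 6 + 9 + 13 + 16)/6 = 8.5000
Σ(x_t−x̄)(x_{t+1}−x̄) = (18.7500) + (6.2500) + (-1.2500) + (2.2500) + (33.7500) = 59.7500
Denominator Σ(x_t−x̄)² = 145.5000
r_1 = 59.7500 / 145.5000 = 0.411

0.411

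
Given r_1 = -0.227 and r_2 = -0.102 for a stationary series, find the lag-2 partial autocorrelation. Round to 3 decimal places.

-0.162

φ_{22} = (r_2 − r_1²) / (1 − r_1²)
r_1² = (-0.227)² = 0.051529
Numerator = -0.102 − 0.0515 = -0.1535; denominator = 1 − 0.0515 = 0.9485
φ_{22} = -0.1535 / 0.9485 = -0.162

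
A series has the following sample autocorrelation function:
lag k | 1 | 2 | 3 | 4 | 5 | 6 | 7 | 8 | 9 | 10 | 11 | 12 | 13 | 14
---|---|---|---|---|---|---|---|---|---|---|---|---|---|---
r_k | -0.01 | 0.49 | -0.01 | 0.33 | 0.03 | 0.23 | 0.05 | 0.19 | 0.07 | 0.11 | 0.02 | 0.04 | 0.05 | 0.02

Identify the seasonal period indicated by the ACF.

2

The largest autocorrelation is r_2 = 0.49, with weaker echoes at lags 4 (0.33), 6 (0.23) and 8 (0.19); the remaining lags stay at or below 0.11.
The dominant spike at lag 2 indicates a seasonal period of 2.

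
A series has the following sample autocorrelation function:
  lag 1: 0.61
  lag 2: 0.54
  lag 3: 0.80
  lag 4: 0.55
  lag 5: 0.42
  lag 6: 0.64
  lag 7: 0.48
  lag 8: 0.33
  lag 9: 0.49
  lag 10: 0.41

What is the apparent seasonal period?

The largest autocorrelation is r_3 = 0.80, with a weaker echo at lag 6 (0.64); the remaining lags stay at or below 0.61. The elevated value at lag 1 (0.61), dropping to 0.54 at lag 2, reflects decaying short-term dependence rather than seasonality.
The dominant spike at lag 3 indicates a seasonal period of 3.

3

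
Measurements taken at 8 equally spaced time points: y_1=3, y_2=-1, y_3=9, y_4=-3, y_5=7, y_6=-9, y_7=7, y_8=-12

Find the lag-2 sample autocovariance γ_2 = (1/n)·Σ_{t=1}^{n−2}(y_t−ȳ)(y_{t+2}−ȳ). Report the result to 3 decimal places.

34.559

Mean ȳ = (3 − 1 + 9 − 3 + 7 − 9 + 7 − 12)/8 = 0.1250
Deviations: 2.8750, -1.1250, 8.8750, -3.1250, 6.8750, -9.1250, 6.8750, -12.1250
Σ_{t=1}^{6}(y_t−ȳ)(y_{t+2}−ȳ) = 276.4688
γ_2 = 276.4688 / 8 = 34.559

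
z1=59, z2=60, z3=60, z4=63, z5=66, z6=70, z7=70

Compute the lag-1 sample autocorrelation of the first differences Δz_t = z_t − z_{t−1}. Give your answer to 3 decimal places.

First differences Δz: 1, 0, 3, 3, 4, 0
Mean of differences = 1.8333
Numerator Σ(Δz_t−Δz̄)(Δz_{t+1}−Δz̄) = -0.6944
Denominator Σ(Δz_t−Δz̄)² = 14.8333
r_1(Δz) = -0.6944 / 14.8333 = -0.047

-0.047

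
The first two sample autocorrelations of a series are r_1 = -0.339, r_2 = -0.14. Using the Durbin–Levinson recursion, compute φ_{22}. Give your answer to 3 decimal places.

φ_{22} = (r_2 − r_1²) / (1 − r_1²)
r_1² = (-0.339)² = 0.114921
Numerator = -0.14 − 0.1149 = -0.2549; denominator = 1 − 0.1149 = 0.8851
φ_{22} = -0.2549 / 0.8851 = -0.288

-0.288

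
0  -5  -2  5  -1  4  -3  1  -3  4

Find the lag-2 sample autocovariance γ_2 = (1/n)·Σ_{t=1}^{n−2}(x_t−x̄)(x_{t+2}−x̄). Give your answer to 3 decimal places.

Mean x̄ = (0 − 5 − 2 + 5 − 1 + 4 − 3 + 1 − 3 + 4)/10 = 0.0000
Σ_{t=1}^{8}(x_t−x̄)(x_{t+2}−x̄) = 17.0000
γ_2 = 17.0000 / 10 = 1.700

1.700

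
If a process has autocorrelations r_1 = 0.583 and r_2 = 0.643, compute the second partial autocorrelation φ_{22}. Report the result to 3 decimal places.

φ_{22} = (r_2 − r_1²) / (1 − r_1²)
r_1² = (0.583)² = 0.339889
Numerator = 0.643 − 0.3399 = 0.3031; denominator = 1 − 0.3399 = 0.6601
φ_{22} = 0.3031 / 0.6601 = 0.459

0.459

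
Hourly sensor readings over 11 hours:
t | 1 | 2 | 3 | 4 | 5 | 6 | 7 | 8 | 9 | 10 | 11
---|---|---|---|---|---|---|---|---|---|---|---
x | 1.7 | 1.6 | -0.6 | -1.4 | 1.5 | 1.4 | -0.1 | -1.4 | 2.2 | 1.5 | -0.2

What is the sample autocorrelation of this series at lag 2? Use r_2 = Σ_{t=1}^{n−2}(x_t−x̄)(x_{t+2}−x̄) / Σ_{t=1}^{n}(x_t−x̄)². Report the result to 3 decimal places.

Mean x̄ = (1.7 + 1.6 − 0.6 − 1.4 + 1.5 + 1.4 − 0.1 − 1.4 + 2.2 + 1.5 − 0.2)/11 = 0.5636
Numerator Σ_{t=1}^{9}(x_t−x̄)(x_{t+2}−x̄) = -12.5272
Denominator Σ(x_t−x̄)² = 17.5855
r_2 = -12.5272 / 17.5855 = -0.712

-0.712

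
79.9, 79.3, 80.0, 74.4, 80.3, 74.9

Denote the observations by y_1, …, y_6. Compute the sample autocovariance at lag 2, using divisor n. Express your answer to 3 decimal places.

Mean ȳ = (79.9 + 79.3 + 80.0 + 74.4 + 80.3 + 74.9)/6 = 78.1333
Σ_{t=1}^{4}(y_t−ȳ)(y_{t+2}−ȳ) = 15.0578
γ_2 = 15.0578 / 6 = 2.510

2.510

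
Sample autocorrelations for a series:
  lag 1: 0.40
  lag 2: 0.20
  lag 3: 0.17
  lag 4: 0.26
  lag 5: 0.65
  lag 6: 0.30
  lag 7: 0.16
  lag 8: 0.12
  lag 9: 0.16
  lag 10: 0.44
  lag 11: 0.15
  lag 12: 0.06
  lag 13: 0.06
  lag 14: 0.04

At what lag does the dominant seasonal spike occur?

5

The largest autocorrelation is r_5 = 0.65, with a weaker echo at lag 10 (0.44); the remaining lags stay at or below 0.40. The elevated value at lag 1 (0.40), dropping to 0.20 at lag 2, reflects decaying short-term dependence rather than seasonality.
The dominant spike at lag 5 indicates a seasonal period of 5.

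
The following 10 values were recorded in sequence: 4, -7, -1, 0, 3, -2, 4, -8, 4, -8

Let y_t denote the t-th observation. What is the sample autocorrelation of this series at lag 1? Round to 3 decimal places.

Mean ȳ = (4 − 7 − 1 + 0 + 3 − 2 + 4 − 8 + 4 − 8)/10 = -1.1000
Numerator Σ_{t=1}^{9}(y_t−ȳ)(y_{t+1}−ȳ) = -139.9100
Denominator Σ(y_t−ȳ)² = 226.9000
r_1 = -139.9100 / 226.9000 = -0.617

-0.617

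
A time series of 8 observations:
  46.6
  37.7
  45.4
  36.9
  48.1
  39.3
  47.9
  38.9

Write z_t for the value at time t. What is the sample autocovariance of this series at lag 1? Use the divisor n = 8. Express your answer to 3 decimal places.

-16.985

Mean z̄ = (46.6 + 37.7 + 45.4 + 36.9 + 48.1 + 39.3 + 47.9 + 38.9)/8 = 42.6000
Σ_{t=1}^{7}(z_t−z̄)(z_{t+1}−z̄) = -135.8800
γ_1 = -135.8800 / 8 = -16.985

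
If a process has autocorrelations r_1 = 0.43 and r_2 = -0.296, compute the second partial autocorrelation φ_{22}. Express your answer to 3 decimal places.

φ_{22} = (r_2 − r_1²) / (1 − r_1²)
r_1² = (0.43)² = 0.1849
Numerator = -0.296 − 0.1849 = -0.4809; denominator = 1 − 0.1849 = 0.8151
φ_{22} = -0.4809 / 0.8151 = -0.590

-0.590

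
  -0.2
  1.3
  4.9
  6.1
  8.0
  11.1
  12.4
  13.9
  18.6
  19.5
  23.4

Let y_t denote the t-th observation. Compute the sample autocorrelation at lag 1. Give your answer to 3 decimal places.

0.699

Mean ȳ = (-0.2 + 1.3 + 4.9 + 6.1 + 8.0 + 11.1 + 12.4 + 13.9 + 18.6 + 19.5 + 23.4)/11 = 10.8182
Numerator Σ_{t=1}^{10}(y_t−ȳ)(y_{t+1}−ȳ) = 407.7251
Denominator Σ(y_t−ȳ)² = 583.5364
r_1 = 407.7251 / 583.5364 = 0.699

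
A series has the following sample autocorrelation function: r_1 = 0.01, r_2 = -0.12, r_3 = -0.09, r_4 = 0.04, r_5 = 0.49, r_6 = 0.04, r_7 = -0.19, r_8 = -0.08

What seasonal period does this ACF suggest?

5

The largest autocorrelation is r_5 = 0.49; the remaining lags stay at or below 0.04.
The dominant spike at lag 5 indicates a seasonal period of 5.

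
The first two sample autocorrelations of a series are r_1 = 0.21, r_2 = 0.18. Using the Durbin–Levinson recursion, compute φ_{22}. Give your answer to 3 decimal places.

φ_{22} = (r_2 − r_1²) / (1 − r_1²)
r_1² = (0.21)² = 0.0441
Numerator = 0.18 − 0.0441 = 0.1359; denominator = 1 − 0.0441 = 0.9559
φ_{22} = 0.1359 / 0.9559 = 0.142

0.142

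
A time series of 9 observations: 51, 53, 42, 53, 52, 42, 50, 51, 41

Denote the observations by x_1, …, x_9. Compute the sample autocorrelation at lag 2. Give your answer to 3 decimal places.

-0.341

Mean x̄ = (51 + 53 + 42 + 53 + 52 + 42 + 50 + 51 + 41)/9 = 48.3333
Numerator Σ_{t=1}^{7}(x_t−x̄)(x_{t+2}−x̄) = -70.8889
Denominator Σ(x_t−x̄)² = 208.0000
r_2 = -70.8889 / 208.0000 = -0.341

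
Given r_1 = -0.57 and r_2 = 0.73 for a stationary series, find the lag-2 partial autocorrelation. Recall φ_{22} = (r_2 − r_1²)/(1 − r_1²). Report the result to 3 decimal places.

φ_{22} = (r_2 − r_1²) / (1 − r_1²)
r_1² = (-0.57)² = 0.3249
Numerator = 0.73 − 0.3249 = 0.4051; denominator = 1 − 0.3249 = 0.6751
φ_{22} = 0.4051 / 0.6751 = 0.600

0.600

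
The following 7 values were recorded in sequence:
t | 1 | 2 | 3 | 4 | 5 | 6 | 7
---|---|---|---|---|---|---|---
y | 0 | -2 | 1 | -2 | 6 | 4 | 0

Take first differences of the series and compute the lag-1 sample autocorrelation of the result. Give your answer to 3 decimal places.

First differences Δy: -2, 3, -3, 8, -2, -4
Mean of differences = 0.0000
Numerator Σ(Δy_t−Δȳ)(Δy_{t+1}−Δȳ) = -47.0000
Denominator Σ(Δy_t−Δȳ)² = 106.0000
r_1(Δy) = -47.0000 / 106.0000 = -0.443

-0.443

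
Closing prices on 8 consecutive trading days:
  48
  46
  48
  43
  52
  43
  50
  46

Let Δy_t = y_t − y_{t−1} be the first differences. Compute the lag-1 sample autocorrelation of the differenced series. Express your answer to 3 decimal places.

First differences Δy: -2, 2, -5, 9, -9, 7, -4
Mean of differences = -0.2857
Numerator Σ(Δy_t−Δȳ)(Δy_{t+1}−Δȳ) = -229.9388
Denominator Σ(Δy_t−Δȳ)² = 259.4286
r_1(Δy) = -229.9388 / 259.4286 = -0.886

-0.886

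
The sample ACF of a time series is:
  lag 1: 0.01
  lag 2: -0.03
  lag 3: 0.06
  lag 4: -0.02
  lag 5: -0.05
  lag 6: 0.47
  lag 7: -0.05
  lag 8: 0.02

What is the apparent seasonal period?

The largest autocorrelation is r_6 = 0.47; the remaining lags stay at or below 0.06.
The dominant spike at lag 6 indicates a seasonal period of 6.

6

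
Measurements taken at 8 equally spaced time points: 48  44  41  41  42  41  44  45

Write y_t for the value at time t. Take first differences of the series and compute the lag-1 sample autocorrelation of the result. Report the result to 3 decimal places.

0.303

First differences Δy: -4, -3, 0, 1, -1, 3, 1
Mean of differences = -0.4286
Numerator Σ(Δy_t−Δȳ)(Δy_{t+1}−Δȳ) = 10.8163
Denominator Σ(Δy_t−Δȳ)² = 35.7143
r_1(Δy) = 10.8163 / 35.7143 = 0.303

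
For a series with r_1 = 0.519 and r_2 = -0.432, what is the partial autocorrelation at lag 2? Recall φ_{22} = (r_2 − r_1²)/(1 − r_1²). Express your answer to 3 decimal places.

-0.960

φ_{22} = (r_2 − r_1²) / (1 − r_1²)
r_1² = (0.519)² = 0.269361
Numerator = -0.432 − 0.2694 = -0.7014; denominator = 1 − 0.2694 = 0.7306
φ_{22} = -0.7014 / 0.7306 = -0.960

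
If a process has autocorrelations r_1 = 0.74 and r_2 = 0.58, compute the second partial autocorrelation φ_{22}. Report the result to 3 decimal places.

φ_{22} = (r_2 − r_1²) / (1 − r_1²)
r_1² = (0.74)² = 0.5476
Numerator = 0.58 − 0.5476 = 0.0324; denominator = 1 − 0.5476 = 0.4524
φ_{22} = 0.0324 / 0.4524 = 0.072

0.072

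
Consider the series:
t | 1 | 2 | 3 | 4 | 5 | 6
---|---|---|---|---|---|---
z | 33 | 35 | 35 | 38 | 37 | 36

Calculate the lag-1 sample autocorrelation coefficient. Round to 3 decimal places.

0.275

Mean z̄ = (33 + 35 + 35 + 38 + 37 + 36)/6 = 35.6667
Deviations from mean: -2.6667, -0.6667, -0.6667, 2.3333, 1.3333, 0.3333
Numerator Σ_{t=1}^{5}(z_t−z̄)(z_{t+1}−z̄) = 4.2222
Denominator Σ(z_t−z̄)² = 15.3333
r_1 = 4.2222 / 15.3333 = 0.275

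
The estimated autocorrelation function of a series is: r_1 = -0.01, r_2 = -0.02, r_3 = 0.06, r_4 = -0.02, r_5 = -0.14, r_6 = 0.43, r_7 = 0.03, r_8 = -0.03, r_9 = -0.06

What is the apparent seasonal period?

The largest autocorrelation is r_6 = 0.43; the remaining lags stay at or below 0.06.
The dominant spike at lag 6 indicates a seasonal period of 6.

6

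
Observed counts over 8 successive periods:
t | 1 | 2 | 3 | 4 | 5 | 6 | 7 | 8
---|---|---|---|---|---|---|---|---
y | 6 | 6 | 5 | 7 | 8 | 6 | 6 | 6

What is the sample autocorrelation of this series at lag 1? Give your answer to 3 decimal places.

0.080

Mean ȳ = (6 + 6 + 5 + 7 + 8 + 6 + 6 + 6)/8 = 6.2500
Deviations from mean: -0.2500, -0.2500, -1.2500, 0.7500, 1.7500, -0.2500, -0.2500, -0.2500
Σ(y_t−ȳ)(y_{t+1}−ȳ) = (0.0625) + (0.3125) + (-0.9375) + (1.3125) + (-0.4375) + (0.0625) + (0.0625) = 0.4375
Denominator Σ(y_t−ȳ)² = 5.5000
r_1 = 0.4375 / 5.5000 = 0.080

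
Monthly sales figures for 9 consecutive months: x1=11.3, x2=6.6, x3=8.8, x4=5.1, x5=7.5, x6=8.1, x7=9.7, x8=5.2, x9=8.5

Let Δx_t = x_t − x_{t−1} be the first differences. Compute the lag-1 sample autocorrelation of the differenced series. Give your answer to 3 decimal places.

-0.599

First differences Δx: -4.7, 2.2, -3.7, 2.4, 0.6, 1.6, -4.5, 3.3
Mean of differences = -0.3500
Numerator Σ(Δx_t−Δx̄)(Δx_{t+1}−Δx̄) = -47.6225
Denominator Σ(Δx_t−Δx̄)² = 79.4600
r_1(Δx) = -47.6225 / 79.4600 = -0.599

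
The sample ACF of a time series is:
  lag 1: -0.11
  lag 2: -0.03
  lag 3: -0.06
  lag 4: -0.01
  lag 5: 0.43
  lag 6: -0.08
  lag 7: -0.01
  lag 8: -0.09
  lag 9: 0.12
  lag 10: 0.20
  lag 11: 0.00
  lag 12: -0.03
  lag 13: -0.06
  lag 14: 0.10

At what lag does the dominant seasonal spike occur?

The largest autocorrelation is r_5 = 0.43, with a weaker echo at lag 10 (0.20); the remaining lags stay at or below 0.12.
The dominant spike at lag 5 indicates a seasonal period of 5.

5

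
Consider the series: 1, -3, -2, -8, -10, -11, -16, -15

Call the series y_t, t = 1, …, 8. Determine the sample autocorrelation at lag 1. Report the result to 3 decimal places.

0.601

Mean ȳ = (1 − 3 − 2 − 8 − 10 − 11 − 16 − 15)/8 = -8.0000
Numerator Σ_{t=1}^{7}(y_t−ȳ)(y_{t+1}−ȳ) = 161.0000
Denominator Σ(y_t−ȳ)² = 268.0000
r_1 = 161.0000 / 268.0000 = 0.601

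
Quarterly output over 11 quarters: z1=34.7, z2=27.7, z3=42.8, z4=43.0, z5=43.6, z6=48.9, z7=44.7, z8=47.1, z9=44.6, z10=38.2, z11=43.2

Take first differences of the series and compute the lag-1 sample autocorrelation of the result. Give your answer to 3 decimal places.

-0.415

First differences Δz: -7.0, 15.1, 0.2, 0.6, 5.3, -4.2, 2.4, -2.5, -6.4, 5.0
Mean of differences = 0.8500
Numerator Σ(Δz_t−Δz̄)(Δz_{t+1}−Δz̄) = -163.3675
Denominator Σ(Δz_t−Δz̄)² = 393.8850
r_1(Δz) = -163.3675 / 393.8850 = -0.415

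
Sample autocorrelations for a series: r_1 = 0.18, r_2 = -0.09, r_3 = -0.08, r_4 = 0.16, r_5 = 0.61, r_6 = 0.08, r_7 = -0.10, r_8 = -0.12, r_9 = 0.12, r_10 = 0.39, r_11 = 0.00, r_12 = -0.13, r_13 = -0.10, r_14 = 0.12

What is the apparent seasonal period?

5

The largest autocorrelation is r_5 = 0.61, with a weaker echo at lag 10 (0.39); the remaining lags stay at or below 0.18.
The dominant spike at lag 5 indicates a seasonal period of 5.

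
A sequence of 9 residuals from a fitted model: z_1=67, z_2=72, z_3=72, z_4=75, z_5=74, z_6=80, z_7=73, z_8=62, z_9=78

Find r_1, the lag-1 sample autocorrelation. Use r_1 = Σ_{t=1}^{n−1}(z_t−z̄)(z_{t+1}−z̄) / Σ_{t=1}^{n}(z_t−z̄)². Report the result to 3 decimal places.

-0.180

Mean z̄ = (67 + 72 + 72 + 75 + 74 + 80 + 73 + 62 + 78)/9 = 72.5556
Numerator Σ_{t=1}^{8}(z_t−z̄)(z_{t+1}−z̄) = -42.5309
Denominator Σ(z_t−z̄)² = 236.2222
r_1 = -42.5309 / 236.2222 = -0.180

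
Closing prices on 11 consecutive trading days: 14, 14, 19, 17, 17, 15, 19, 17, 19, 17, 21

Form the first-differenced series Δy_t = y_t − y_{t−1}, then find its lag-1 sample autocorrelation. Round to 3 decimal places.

-0.618

First differences Δy: 0, 5, -2, 0, -2, 4, -2, 2, -2, 4
Mean of differences = 0.7000
Numerator Σ(Δy_t−Δȳ)(Δy_{t+1}−Δȳ) = -44.5900
Denominator Σ(Δy_t−Δȳ)² = 72.1000
r_1(Δy) = -44.5900 / 72.1000 = -0.618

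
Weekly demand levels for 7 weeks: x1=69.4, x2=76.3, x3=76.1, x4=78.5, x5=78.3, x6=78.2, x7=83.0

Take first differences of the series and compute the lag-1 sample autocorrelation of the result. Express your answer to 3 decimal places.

First differences Δx: 6.9, -0.2, 2.4, -0.2, -0.1, 4.8
Mean of differences = 2.2667
Numerator Σ(Δx_t−Δx̄)(Δx_{t+1}−Δx̄) = -12.2444
Denominator Σ(Δx_t−Δx̄)² = 45.6733
r_1(Δx) = -12.2444 / 45.6733 = -0.268

-0.268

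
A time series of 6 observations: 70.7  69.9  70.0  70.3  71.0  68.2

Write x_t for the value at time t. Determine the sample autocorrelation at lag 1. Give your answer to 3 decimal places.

-0.329

Mean x̄ = (70.7 + 69.9 + 70.0 + 70.3 + 71.0 + 68.2)/6 = 70.0167
Deviations from mean: 0.6833, -0.1167, -0.0167, 0.2833, 0.9833, -1.8167
Σ(x_t−x̄)(x_{t+1}−x̄) = (-0.0797) + (0.0019) + (-0.0047) + (0.2786) + (-1.7864) = -1.5903
Denominator Σ(x_t−x̄)² = 4.8283
r_1 = -1.5903 / 4.8283 = -0.329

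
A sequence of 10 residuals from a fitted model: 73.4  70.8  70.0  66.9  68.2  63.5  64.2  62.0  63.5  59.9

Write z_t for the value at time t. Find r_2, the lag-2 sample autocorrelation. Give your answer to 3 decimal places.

Mean z̄ = (73.4 + 70.8 + 70.0 + 66.9 + 68.2 + 63.5 + 64.2 + 62.0 + 63.5 + 59.9)/10 = 66.2400
Numerator Σ_{t=1}^{8}(z_t−z̄)(z_{t+2}−z̄) = 75.5828
Denominator Σ(z_t−z̄)² = 167.8240
r_2 = 75.5828 / 167.8240 = 0.450

0.450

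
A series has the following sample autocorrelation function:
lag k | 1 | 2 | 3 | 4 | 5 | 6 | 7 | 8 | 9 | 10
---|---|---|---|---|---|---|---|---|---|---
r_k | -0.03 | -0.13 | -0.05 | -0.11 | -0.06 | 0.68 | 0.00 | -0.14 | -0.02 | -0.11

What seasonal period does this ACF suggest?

6

The largest autocorrelation is r_6 = 0.68; the remaining lags stay at or below 0.00.
The dominant spike at lag 6 indicates a seasonal period of 6.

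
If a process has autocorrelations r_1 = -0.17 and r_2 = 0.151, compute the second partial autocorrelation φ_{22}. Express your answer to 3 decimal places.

φ_{22} = (r_2 − r_1²) / (1 − r_1²)
r_1² = (-0.17)² = 0.0289
Numerator = 0.151 − 0.0289 = 0.1221; denominator = 1 − 0.0289 = 0.9711
φ_{22} = 0.1221 / 0.9711 = 0.126

0.126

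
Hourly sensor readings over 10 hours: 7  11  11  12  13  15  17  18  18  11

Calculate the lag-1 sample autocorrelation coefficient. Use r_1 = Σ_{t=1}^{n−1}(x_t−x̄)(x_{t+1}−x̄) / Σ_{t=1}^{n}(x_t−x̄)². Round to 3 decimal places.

Mean x̄ = (7 + 11 + 11 + 12 + 13 + 15 + 17 + 18 + 18 + 11)/10 = 13.3000
Numerator Σ_{t=1}^{9}(x_t−x̄)(x_{t+1}−x̄) = 57.6100
Denominator Σ(x_t−x̄)² = 118.1000
r_1 = 57.6100 / 118.1000 = 0.488

0.488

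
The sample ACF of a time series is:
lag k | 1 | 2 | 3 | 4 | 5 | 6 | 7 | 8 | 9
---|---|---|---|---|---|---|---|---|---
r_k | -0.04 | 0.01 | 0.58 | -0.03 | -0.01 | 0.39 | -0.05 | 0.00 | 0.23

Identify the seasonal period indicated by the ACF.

3

The largest autocorrelation is r_3 = 0.58, with weaker echoes at lags 6 (0.39) and 9 (0.23); the remaining lags stay at or below 0.01.
The dominant spike at lag 3 indicates a seasonal period of 3.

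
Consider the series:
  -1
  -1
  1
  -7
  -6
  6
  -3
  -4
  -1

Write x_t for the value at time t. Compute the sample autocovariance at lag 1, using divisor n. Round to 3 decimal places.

-3.450

Mean x̄ = (-1 − 1 + 1 − 7 − 6 + 6 − 3 − 4 − 1)/9 = -1.7778
Σ_{t=1}^{8}(x_t−x̄)(x_{t+1}−x̄) = -31.0494
γ_1 = -31.0494 / 9 = -3.450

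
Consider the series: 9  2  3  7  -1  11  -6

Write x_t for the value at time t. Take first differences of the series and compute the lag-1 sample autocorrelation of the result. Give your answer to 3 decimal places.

-0.607

First differences Δx: -7, 1, 4, -8, 12, -17
Mean of differences = -2.5000
Numerator Σ(Δx_t−Δx̄)(Δx_{t+1}−Δx̄) = -318.7500
Denominator Σ(Δx_t−Δx̄)² = 525.5000
r_1(Δx) = -318.7500 / 525.5000 = -0.607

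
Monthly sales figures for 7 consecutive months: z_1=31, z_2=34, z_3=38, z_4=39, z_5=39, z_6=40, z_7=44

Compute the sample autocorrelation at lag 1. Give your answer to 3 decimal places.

Mean z̄ = (31 + 34 + 38 + 39 + 39 + 40 + 44)/7 = 37.8571
Deviations from mean: -6.8571, -3.8571, 0.1429, 1.1429, 1.1429, 2.1429, 6.1429
Σ(z_t−z̄)(z_{t+1}−z̄) = (26.4490) + (-0.5510) + (0.1633) + (1.3061) + (2.4490) + (13.1633) = 42.9796
Denominator Σ(z_t−z̄)² = 106.8571
r_1 = 42.9796 / 106.8571 = 0.402

0.402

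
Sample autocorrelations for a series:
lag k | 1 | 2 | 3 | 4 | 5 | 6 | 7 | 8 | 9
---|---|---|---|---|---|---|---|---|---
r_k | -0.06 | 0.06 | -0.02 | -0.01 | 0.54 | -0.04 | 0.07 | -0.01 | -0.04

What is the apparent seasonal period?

The largest autocorrelation is r_5 = 0.54; the remaining lags stay at or below 0.07.
The dominant spike at lag 5 indicates a seasonal period of 5.

5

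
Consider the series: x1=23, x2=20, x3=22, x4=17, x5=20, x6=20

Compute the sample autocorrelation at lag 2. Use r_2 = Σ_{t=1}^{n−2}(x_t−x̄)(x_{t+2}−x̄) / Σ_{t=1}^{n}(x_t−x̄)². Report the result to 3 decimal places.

0.286

Mean x̄ = (23 + 20 + 22 + 17 + 20 + 20)/6 = 20.3333
Σ(x_t−x̄)(x_{t+2}−x̄) = (4.4444) + (1.1111) + (-0.5556) + (1.1111) = 6.1111
Denominator Σ(x_t−x̄)² = 21.3333
r_2 = 6.1111 / 21.3333 = 0.286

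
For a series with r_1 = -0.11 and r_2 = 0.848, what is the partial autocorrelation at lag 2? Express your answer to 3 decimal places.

φ_{22} = (r_2 − r_1²) / (1 − r_1²)
r_1² = (-0.11)² = 0.0121
Numerator = 0.848 − 0.0121 = 0.8359; denominator = 1 − 0.0121 = 0.9879
φ_{22} = 0.8359 / 0.9879 = 0.846

0.846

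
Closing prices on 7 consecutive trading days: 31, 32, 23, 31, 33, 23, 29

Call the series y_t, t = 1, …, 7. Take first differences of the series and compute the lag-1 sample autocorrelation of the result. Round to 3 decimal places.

-0.519

First differences Δy: 1, -9, 8, 2, -10, 6
Mean of differences = -0.3333
Numerator Σ(Δy_t−Δȳ)(Δy_{t+1}−Δȳ) = -148.1111
Denominator Σ(Δy_t−Δȳ)² = 285.3333
r_1(Δy) = -148.1111 / 285.3333 = -0.519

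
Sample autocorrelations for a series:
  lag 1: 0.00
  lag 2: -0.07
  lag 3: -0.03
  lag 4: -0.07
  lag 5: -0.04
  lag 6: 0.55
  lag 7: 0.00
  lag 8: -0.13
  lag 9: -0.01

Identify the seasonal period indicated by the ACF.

6

The largest autocorrelation is r_6 = 0.55; the remaining lags stay at or below 0.00.
The dominant spike at lag 6 indicates a seasonal period of 6.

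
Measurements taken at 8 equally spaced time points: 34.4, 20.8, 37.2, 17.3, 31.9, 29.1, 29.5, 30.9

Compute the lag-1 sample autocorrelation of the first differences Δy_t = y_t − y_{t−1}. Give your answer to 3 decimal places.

First differences Δy: -13.6, 16.4, -19.9, 14.6, -2.8, 0.4, 1.4
Mean of differences = -0.5000
Numerator Σ(Δy_t−Δȳ)(Δy_{t+1}−Δȳ) = -877.2800
Denominator Σ(Δy_t−Δȳ)² = 1071.3000
r_1(Δy) = -877.2800 / 1071.3000 = -0.819

-0.819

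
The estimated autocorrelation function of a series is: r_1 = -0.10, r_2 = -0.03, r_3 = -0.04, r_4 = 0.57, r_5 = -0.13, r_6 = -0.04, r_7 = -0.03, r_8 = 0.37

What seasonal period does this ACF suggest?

4

The largest autocorrelation is r_4 = 0.57, with a weaker echo at lag 8 (0.37); the remaining lags stay at or below -0.03.
The dominant spike at lag 4 indicates a seasonal period of 4.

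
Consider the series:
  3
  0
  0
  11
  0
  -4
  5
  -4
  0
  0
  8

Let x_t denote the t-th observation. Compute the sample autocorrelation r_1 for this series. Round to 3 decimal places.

-0.260

Mean x̄ = (3 + 0 + 0 + 11 + 0 − 4 + 5 − 4 + 0 + 0 + 8)/11 = 1.7273
Numerator Σ_{t=1}^{10}(x_t−x̄)(x_{t+1}−x̄) = -56.8017
Denominator Σ(x_t−x̄)² = 218.1818
r_1 = -56.8017 / 218.1818 = -0.260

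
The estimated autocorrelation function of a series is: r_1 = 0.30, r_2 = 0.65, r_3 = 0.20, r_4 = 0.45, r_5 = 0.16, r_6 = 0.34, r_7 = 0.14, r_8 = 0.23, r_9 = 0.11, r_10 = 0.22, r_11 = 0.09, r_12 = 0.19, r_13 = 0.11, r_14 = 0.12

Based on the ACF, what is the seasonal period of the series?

2

The largest autocorrelation is r_2 = 0.65, with weaker echoes at lags 4 (0.45) and 6 (0.34); the remaining lags stay at or below 0.30.
The dominant spike at lag 2 indicates a seasonal period of 2.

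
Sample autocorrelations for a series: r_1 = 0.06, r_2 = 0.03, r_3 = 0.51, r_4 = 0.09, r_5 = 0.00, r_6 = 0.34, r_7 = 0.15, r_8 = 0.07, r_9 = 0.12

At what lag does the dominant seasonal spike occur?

The largest autocorrelation is r_3 = 0.51, with a weaker echo at lag 6 (0.34); the remaining lags stay at or below 0.15.
The dominant spike at lag 3 indicates a seasonal period of 3.

3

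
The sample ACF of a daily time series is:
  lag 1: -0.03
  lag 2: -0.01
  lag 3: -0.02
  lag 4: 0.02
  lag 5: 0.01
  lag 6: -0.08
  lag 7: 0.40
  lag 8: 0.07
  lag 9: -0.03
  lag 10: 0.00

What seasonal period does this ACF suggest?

The largest autocorrelation is r_7 = 0.40; the remaining lags stay at or below 0.07.
The dominant spike at lag 7 indicates a seasonal period of 7.

7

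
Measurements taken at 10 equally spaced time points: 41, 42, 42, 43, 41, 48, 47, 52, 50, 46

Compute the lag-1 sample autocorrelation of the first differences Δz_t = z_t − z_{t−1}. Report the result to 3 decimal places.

-0.354

First differences Δz: 1, 0, 1, -2, 7, -1, 5, -2, -4
Mean of differences = 0.5556
Numerator Σ(Δz_t−Δz̄)(Δz_{t+1}−Δz̄) = -34.7531
Denominator Σ(Δz_t−Δz̄)² = 98.2222
r_1(Δz) = -34.7531 / 98.2222 = -0.354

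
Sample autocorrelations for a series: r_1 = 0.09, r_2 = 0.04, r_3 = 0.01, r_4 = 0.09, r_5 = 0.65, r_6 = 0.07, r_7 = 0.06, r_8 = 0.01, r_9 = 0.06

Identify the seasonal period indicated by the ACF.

5

The largest autocorrelation is r_5 = 0.65; the remaining lags stay at or below 0.09.
The dominant spike at lag 5 indicates a seasonal period of 5.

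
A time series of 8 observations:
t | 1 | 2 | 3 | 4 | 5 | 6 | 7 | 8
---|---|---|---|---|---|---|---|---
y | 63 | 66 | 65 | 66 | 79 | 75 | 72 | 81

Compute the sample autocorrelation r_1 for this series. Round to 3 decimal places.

Mean ȳ = (63 + 66 + 65 + 66 + 79 + 75 + 72 + 81)/8 = 70.8750
Deviations from mean: -7.8750, -4.8750, -5.8750, -4.8750, 8.1250, 4.1250, 1.1250, 10.1250
Numerator Σ_{t=1}^{7}(y_t−ȳ)(y_{t+1}−ȳ) = 105.6094
Denominator Σ(y_t−ȳ)² = 330.8750
r_1 = 105.6094 / 330.8750 = 0.319

0.319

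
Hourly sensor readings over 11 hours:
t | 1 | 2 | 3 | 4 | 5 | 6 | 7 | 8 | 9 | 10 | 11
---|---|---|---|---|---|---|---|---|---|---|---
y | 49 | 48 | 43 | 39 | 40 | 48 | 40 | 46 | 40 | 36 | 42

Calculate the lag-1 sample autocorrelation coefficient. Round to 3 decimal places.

Mean ȳ = (49 + 48 + 43 + 39 + 40 + 48 + 40 + 46 + 40 + 36 + 42)/11 = 42.8182
Numerator Σ_{t=1}^{10}(y_t−ȳ)(y_{t+1}−ȳ) = 20.6942
Denominator Σ(y_t−ȳ)² = 187.6364
r_1 = 20.6942 / 187.6364 = 0.110

0.110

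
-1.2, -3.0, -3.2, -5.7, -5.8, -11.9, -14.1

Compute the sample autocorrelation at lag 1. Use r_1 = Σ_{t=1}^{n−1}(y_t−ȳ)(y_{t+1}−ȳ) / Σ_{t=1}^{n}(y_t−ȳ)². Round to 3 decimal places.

Mean ȳ = (-1.2 − 3.0 − 3.2 − 5.7 − 5.8 − 11.9 − 14.1)/7 = -6.4143
Numerator Σ_{t=1}^{6}(y_t−ȳ)(y_{t+1}−ȳ) = 70.3041
Denominator Σ(y_t−ȳ)² = 139.2286
r_1 = 70.3041 / 139.2286 = 0.505

0.505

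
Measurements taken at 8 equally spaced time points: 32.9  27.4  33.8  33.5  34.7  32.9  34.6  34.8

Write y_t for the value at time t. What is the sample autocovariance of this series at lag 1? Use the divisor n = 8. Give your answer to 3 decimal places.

Mean ȳ = (32.9 + 27.4 + 33.8 + 33.5 + 34.7 + 32.9 + 34.6 + 34.8)/8 = 33.0750
Deviations: -0.1750, -5.6750, 0.7250, 0.4250, 1.6250, -0.1750, 1.5250, 1.7250
Σ_{t=1}^{7}(y_t−ȳ)(y_{t+1}−ȳ) = -0.0431
γ_1 = -0.0431 / 8 = -0.005

-0.005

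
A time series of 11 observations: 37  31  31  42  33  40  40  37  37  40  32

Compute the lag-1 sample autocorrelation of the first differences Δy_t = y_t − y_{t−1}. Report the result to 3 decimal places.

-0.496

First differences Δy: -6, 0, 11, -9, 7, 0, -3, 0, 3, -8
Mean of differences = -0.5000
Numerator Σ(Δy_t−Δȳ)(Δy_{t+1}−Δȳ) = -181.7500
Denominator Σ(Δy_t−Δȳ)² = 366.5000
r_1(Δy) = -181.7500 / 366.5000 = -0.496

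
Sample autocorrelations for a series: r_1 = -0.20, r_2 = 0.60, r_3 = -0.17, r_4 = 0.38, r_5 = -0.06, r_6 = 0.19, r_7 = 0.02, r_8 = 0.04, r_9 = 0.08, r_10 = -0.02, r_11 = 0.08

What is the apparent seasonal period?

The largest autocorrelation is r_2 = 0.60, with weaker echoes at lags 4 (0.38) and 6 (0.19); the remaining lags stay at or below 0.08.
The dominant spike at lag 2 indicates a seasonal period of 2.

2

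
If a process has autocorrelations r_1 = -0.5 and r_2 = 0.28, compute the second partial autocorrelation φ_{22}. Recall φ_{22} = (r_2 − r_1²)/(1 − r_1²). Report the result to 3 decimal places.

0.040

φ_{22} = (r_2 − r_1²) / (1 − r_1²)
r_1² = (-0.5)² = 0.25
Numerator = 0.28 − 0.2500 = 0.0300; denominator = 1 − 0.2500 = 0.7500
φ_{22} = 0.0300 / 0.7500 = 0.040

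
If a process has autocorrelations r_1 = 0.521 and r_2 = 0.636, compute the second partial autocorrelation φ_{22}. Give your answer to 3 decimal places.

φ_{22} = (r_2 − r_1²) / (1 − r_1²)
r_1² = (0.521)² = 0.271441
Numerator = 0.636 − 0.2714 = 0.3646; denominator = 1 − 0.2714 = 0.7286
φ_{22} = 0.3646 / 0.7286 = 0.500

0.500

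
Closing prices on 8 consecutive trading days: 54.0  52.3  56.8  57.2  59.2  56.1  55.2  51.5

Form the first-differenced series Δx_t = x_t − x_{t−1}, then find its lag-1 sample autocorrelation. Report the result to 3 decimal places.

-0.084

First differences Δx: -1.7, 4.5, 0.4, 2.0, -3.1, -0.9, -3.7
Mean of differences = -0.3571
Numerator Σ(Δx_t−Δx̄)(Δx_{t+1}−Δx̄) = -4.2218
Denominator Σ(Δx_t−Δx̄)² = 50.5171
r_1(Δx) = -4.2218 / 50.5171 = -0.084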